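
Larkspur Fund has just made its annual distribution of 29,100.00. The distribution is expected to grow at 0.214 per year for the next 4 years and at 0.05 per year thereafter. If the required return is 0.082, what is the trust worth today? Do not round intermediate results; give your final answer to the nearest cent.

1669708.39

D_1 = 35327.40000
D_2 = 42887.46360
D_3 = 52065.38081
D_4 = 63207.37230
Terminal value at year 4: TV = D_4×(1+g_2)/(r−g_2) = 66367.74092/0.032 = 2073991.90372
P_0 = D_1/(1+r)^1 + D_2/(1+r)^2 + D_3/(1+r)^3 + D_4/(1+r)^4 + TV/(1+r)^4
    = 32650.09242 + 36633.28299 + 41102.40809 + 46116.74993 + 1513205.85704 = 1669708.39047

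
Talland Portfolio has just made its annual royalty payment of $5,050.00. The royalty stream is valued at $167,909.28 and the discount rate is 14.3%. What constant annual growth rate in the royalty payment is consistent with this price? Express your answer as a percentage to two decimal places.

P = D₀(1+g)/(r−g) ⇒ P(r−g) = D₀(1+g) ⇒ g(P+D₀) = P·r − D₀
g = (P·r − D₀)/(P + D₀) = ($167,909.28×0.143 − $5,050.00) / ($167,909.28 + $5,050.00) = 0.109627

10.96%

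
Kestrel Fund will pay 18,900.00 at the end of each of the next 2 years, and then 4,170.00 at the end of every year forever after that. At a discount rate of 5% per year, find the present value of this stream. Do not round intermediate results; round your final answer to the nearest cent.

110789.12

PV of 2-year annuity: 18,900.00 × [1 − (1+0.05)^−2] / 0.05 = 35142.85714
Perpetuity value at year 2: 4,170.00 / 0.05 = 83400.00000
PV of perpetuity: 83400.00000 / (1+0.05)^2 = 75646.25850
Total PV = 35142.85714 + 75646.25850 = 110789.11565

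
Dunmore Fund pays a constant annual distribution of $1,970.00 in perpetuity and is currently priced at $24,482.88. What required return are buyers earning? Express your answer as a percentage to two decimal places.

P = C/r ⇒ r = C/P = $1,970.00/$24,482.88 = 0.080464

8.05%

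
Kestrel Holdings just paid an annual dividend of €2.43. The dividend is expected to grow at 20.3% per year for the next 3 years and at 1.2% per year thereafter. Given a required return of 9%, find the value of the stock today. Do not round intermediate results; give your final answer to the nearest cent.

€51.29

D_1 = 2.92329
D_2 = 3.51672
D_3 = 4.23061
Terminal value at year 3: TV = D_3×(1+g_2)/(r−g_2) = 4.28138/0.078 = 54.88947
P_0 = D_1/(1+r)^1 + D_2/(1+r)^2 + D_3/(1+r)^3 + TV/(1+r)^3
    = 2.68192 + 2.95995 + 3.26681 + 42.38474 = 51.29342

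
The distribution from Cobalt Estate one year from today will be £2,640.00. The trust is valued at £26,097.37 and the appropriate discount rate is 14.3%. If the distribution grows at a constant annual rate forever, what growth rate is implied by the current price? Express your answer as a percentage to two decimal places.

P = D₁/(r−g) ⇒ g = r − D₁/P = 0.143 − £2,640.00/£26,097.37 = 0.041840

4.18%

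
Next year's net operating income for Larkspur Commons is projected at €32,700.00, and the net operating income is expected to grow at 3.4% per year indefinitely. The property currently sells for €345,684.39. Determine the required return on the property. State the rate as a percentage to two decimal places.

12.86%

P = D₁/(r − g) ⇒ r = D₁/P + g = €32,700.0000/€345,684.39 + 0.034 = 0.094595 + 0.034 = 0.128595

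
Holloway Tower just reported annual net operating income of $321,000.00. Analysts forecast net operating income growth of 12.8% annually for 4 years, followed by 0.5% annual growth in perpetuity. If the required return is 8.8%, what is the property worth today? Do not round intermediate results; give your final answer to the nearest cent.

$5897131.51

D_1 = 362088.00000
D_2 = 408435.26400
D_3 = 460714.97779
D_4 = 519686.49495
Terminal value at year 4: TV = D_4×(1+g_2)/(r−g_2) = 522284.92742/0.083 = 6292589.48704
P_0 = D_1/(1+r)^1 + D_2/(1+r)^2 + D_3/(1+r)^3 + D_4/(1+r)^4 + TV/(1+r)^4
    = 332801.47059 + 345036.81877 + 357721.99593 + 370873.53990 + 4490697.68193 = 5897131.50712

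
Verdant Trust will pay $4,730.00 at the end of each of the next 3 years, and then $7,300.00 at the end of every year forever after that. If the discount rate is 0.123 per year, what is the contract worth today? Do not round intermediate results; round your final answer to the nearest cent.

PV of 3-year annuity: $4,730.00 × [1 − (1+0.123)^−3] / 0.123 = 11302.35077
Perpetuity value at year 3: $7,300.00 / 0.123 = 59349.59350
PV of perpetuity: 59349.59350 / (1+0.123)^3 = 41906.21916
Total PV = 11302.35077 + 41906.21916 = 53208.56993

$53208.57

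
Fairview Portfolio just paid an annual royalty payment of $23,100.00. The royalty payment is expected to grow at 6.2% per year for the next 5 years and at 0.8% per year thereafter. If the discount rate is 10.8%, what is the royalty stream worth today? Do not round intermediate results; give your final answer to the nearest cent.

$290249.84

D_1 = 24532.20000
D_2 = 26053.19640
D_3 = 27668.49458
D_4 = 29383.94124
D_5 = 31205.74560
Terminal value at year 5: TV = D_5×(1+g_2)/(r−g_2) = 31455.39156/0.1 = 314553.91562
P_0 = D_1/(1+r)^1 + D_2/(1+r)^2 + D_3/(1+r)^3 + D_4/(1+r)^4 + D_5/(1+r)^5 + TV/(1+r)^5
    = 22140.97473 + 21221.76459 + 20340.71660 + 19496.24642 + 18686.83546 + 188363.30147 = 290249.83926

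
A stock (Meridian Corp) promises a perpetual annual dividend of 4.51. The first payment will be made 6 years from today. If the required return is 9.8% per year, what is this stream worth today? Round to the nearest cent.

28.84

Value at end of year 5: C / r = 4.51 / 0.098 = 46.0204
Discount to today: PV = 46.0204 / (1 + 0.098)^5 = 46.0204 / 1.595922 = 28.84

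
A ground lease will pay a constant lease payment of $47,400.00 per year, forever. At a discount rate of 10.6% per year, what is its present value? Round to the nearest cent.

$447169.81

Level perpetuity: PV = C / r = $47,400.00 / 0.106 = $447,169.81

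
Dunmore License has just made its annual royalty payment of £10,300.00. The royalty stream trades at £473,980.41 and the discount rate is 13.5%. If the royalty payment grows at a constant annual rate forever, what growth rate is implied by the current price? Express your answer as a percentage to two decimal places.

P = D₀(1+g)/(r−g) ⇒ P(r−g) = D₀(1+g) ⇒ g(P+D₀) = P·r − D₀
g = (P·r − D₀)/(P + D₀) = (£473,980.41×0.135 − £10,300.00) / (£473,980.41 + £10,300.00) = 0.110860

11.09%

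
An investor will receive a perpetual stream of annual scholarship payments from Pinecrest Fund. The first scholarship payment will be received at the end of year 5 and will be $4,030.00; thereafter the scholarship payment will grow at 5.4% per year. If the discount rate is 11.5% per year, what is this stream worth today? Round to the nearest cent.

Value at end of year 4: C₁ / (r − g) = $4,030.00 / (0.115 − 0.054) = $66,065.5738
Discount to today: PV = $66,065.5738 / (1 + 0.115)^4 = $66,065.5738 / 1.545608 = $42,744.06

$42744.06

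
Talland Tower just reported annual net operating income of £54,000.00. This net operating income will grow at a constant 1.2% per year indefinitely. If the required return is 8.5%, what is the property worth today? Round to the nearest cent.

£748602.74

D₁ = D₀ × (1 + g) = £54,000.00 × 1.012 = £54,648.0000
Growing perpetuity: P = D₁ / (r − g) = £54,648.0000 / (0.085 − 0.012) = £748,602.74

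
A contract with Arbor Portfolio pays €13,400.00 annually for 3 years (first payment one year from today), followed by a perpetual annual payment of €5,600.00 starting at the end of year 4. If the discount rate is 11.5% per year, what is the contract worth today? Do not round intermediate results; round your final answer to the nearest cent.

PV of 3-year annuity: €13,400.00 × [1 − (1+0.115)^−3] / 0.115 = 32463.09978
Perpetuity value at year 3: €5,600.00 / 0.115 = 48695.65217
PV of perpetuity: 48695.65217 / (1+0.115)^3 = 35128.98361
Total PV = 32463.09978 + 35128.98361 = 67592.08339

€67592.08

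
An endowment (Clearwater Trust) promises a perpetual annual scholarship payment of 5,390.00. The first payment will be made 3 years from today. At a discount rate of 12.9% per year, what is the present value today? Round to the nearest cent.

Value at end of year 2: C / r = 5,390.00 / 0.129 = 41,782.9457
Discount to today: PV = 41,782.9457 / (1 + 0.129)^2 = 41,782.9457 / 1.274641 = 32,780.17

32780.17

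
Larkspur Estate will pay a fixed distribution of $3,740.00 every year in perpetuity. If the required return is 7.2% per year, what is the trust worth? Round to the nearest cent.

Level perpetuity: PV = C / r = $3,740.00 / 0.072 = $51,944.44

$51944.44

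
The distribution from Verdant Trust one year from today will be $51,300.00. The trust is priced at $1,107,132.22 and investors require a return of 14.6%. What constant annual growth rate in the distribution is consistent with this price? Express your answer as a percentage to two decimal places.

P = D₁/(r−g) ⇒ g = r − D₁/P = 0.146 − $51,300.00/$1,107,132.22 = 0.099664

9.97%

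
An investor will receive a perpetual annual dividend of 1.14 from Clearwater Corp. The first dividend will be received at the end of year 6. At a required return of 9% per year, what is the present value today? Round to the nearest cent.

8.23

Value at end of year 5: C / r = 1.14 / 0.09 = 12.6667
Discount to today: PV = 12.6667 / (1 + 0.09)^5 = 12.6667 / 1.538624 = 8.23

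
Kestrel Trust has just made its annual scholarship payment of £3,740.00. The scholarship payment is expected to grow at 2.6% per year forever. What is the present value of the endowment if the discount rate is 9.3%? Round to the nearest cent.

D₁ = D₀ × (1 + g) = £3,740.00 × 1.026 = £3,837.2400
Growing perpetuity: P = D₁ / (r − g) = £3,837.2400 / (0.093 − 0.026) = £57,272.24

£57272.24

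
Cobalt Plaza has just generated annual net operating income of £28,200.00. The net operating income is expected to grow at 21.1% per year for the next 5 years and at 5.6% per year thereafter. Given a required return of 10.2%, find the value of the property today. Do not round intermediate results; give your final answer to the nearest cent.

£1226234.84

D_1 = 34150.20000
D_2 = 41355.89220
D_3 = 50081.98545
D_4 = 60649.28439
D_5 = 73446.28339
Terminal value at year 5: TV = D_5×(1+g_2)/(r−g_2) = 77559.27526/0.046 = 1686071.20131
P_0 = D_1/(1+r)^1 + D_2/(1+r)^2 + D_3/(1+r)^3 + D_4/(1+r)^4 + D_5/(1+r)^5 + TV/(1+r)^5
    = 30989.29220 + 34054.47627 + 37422.84098 + 41124.37426 + 45192.03015 + 1037451.82254 = 1226234.83639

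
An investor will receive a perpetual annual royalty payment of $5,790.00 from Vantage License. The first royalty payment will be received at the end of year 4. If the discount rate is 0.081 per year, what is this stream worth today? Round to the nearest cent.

$56586.97

Value at end of year 3: C / r = $5,790.00 / 0.081 = $71,481.4815
Discount to today: PV = $71,481.4815 / (1 + 0.081)^3 = $71,481.4815 / 1.263214 = $56,586.97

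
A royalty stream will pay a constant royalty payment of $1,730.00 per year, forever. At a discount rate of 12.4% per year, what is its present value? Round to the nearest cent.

Level perpetuity: PV = C / r = $1,730.00 / 0.124 = $13,951.61

$13951.61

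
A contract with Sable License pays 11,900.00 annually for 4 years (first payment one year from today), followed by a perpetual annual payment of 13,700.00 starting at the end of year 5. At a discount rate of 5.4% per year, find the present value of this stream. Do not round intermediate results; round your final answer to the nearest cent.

PV of 4-year annuity: 11,900.00 × [1 − (1+0.054)^−4] / 0.054 = 41807.66465
Perpetuity value at year 4: 13,700.00 / 0.054 = 253703.70370
PV of perpetuity: 253703.70370 / (1+0.054)^4 = 205572.19061
Total PV = 41807.66465 + 205572.19061 = 247379.85527

247379.86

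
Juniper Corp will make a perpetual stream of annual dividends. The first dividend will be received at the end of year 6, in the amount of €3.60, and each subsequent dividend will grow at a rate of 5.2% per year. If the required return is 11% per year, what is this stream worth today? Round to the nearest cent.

Value at end of year 5: C₁ / (r − g) = €3.60 / (0.11 − 0.052) = €62.0690
Discount to today: PV = €62.0690 / (1 + 0.11)^5 = €62.0690 / 1.685058 = €36.83

€36.83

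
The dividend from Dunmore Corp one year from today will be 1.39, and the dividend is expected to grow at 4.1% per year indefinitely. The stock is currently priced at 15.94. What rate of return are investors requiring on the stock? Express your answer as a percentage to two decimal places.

12.82%

P = D₁/(r − g) ⇒ r = D₁/P + g = 1.3900/15.94 + 0.041 = 0.087202 + 0.041 = 0.128202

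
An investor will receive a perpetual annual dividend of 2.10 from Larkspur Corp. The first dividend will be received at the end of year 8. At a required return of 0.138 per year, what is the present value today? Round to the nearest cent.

6.16

Value at end of year 7: C / r = 2.10 / 0.138 = 15.2174
Discount to today: PV = 15.2174 / (1 + 0.138)^7 = 15.2174 / 2.471700 = 6.16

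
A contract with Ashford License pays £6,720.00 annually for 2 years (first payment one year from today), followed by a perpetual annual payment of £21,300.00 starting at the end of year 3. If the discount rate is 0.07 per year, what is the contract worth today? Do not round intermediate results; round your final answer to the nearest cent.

PV of 2-year annuity: £6,720.00 × [1 − (1+0.07)^−2] / 0.07 = 12149.88209
Perpetuity value at year 2: £21,300.00 / 0.07 = 304285.71429
PV of perpetuity: 304285.71429 / (1+0.07)^2 = 265774.92732
Total PV = 12149.88209 + 265774.92732 = 277924.80940

£277924.81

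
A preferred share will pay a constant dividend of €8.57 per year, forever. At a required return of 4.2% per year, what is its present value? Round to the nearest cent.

€204.05

Level perpetuity: PV = C / r = €8.57 / 0.042 = €204.05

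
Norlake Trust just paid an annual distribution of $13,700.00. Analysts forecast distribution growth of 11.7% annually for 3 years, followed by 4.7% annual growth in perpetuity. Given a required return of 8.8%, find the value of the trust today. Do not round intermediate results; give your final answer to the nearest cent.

$421908.93

D_1 = 15302.90000
D_2 = 17093.33930
D_3 = 19093.26000
Terminal value at year 3: TV = D_3×(1+g_2)/(r−g_2) = 19990.64322/0.041 = 487576.66385
P_0 = D_1/(1+r)^1 + D_2/(1+r)^2 + D_3/(1+r)^3 + TV/(1+r)^3
    = 14065.16544 + 14440.06415 + 14824.95557 + 378578.74341 = 421908.92857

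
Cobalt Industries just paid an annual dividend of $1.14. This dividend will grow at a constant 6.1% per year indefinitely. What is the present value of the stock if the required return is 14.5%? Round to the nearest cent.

$14.40

D₁ = D₀ × (1 + g) = $1.14 × 1.061 = $1.2095
Growing perpetuity: P = D₁ / (r − g) = $1.2095 / (0.145 − 0.061) = $14.40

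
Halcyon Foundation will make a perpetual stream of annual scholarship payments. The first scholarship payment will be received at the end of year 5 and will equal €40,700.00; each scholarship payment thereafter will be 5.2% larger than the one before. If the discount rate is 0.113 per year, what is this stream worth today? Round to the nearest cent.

€434794.37

Value at end of year 4: C₁ / (r − g) = €40,700.00 / (0.113 − 0.052) = €667,213.1148
Discount to today: PV = €667,213.1148 / (1 + 0.113)^4 = €667,213.1148 / 1.534549 = €434,794.37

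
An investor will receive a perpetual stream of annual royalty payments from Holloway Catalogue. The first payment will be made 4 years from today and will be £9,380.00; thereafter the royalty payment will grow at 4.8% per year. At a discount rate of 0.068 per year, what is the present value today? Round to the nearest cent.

£384998.54

Value at end of year 3: C₁ / (r − g) = £9,380.00 / (0.068 − 0.048) = £469,000.0000
Discount to today: PV = £469,000.0000 / (1 + 0.068)^3 = £469,000.0000 / 1.218186 = £384,998.54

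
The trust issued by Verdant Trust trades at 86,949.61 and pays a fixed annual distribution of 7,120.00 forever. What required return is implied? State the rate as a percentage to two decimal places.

P = C/r ⇒ r = C/P = 7,120.00/86,949.61 = 0.081887

8.19%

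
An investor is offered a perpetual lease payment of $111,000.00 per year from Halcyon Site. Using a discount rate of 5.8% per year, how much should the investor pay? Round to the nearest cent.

Level perpetuity: PV = C / r = $111,000.00 / 0.058 = $1,913,793.10

$1913793.10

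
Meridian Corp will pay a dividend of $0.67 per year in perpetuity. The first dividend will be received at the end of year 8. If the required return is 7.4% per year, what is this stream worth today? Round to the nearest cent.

$5.49

Value at end of year 7: C / r = $0.67 / 0.074 = $9.0541
Discount to today: PV = $9.0541 / (1 + 0.074)^7 = $9.0541 / 1.648276 = $5.49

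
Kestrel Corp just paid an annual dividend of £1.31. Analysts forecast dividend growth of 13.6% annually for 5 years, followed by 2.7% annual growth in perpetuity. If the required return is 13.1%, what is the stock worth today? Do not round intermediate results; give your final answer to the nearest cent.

£19.86

D_1 = 1.48816
D_2 = 1.69055
D_3 = 1.92046
D_4 = 2.18165
D_5 = 2.47835
Terminal value at year 5: TV = D_5×(1+g_2)/(r−g_2) = 2.54527/0.104 = 24.47372
P_0 = D_1/(1+r)^1 + D_2/(1+r)^2 + D_3/(1+r)^3 + D_4/(1+r)^4 + D_5/(1+r)^5 + TV/(1+r)^5
    = 1.31579 + 1.32161 + 1.32745 + 1.33332 + 1.33921 + 13.22474 = 19.86212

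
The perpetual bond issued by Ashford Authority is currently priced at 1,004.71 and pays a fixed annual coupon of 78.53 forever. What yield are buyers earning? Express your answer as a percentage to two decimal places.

7.82%

P = C/r ⇒ r = C/P = 78.53/1,004.71 = 0.078162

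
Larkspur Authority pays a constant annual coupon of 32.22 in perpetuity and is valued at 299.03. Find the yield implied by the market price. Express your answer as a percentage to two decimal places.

10.77%

P = C/r ⇒ r = C/P = 32.22/299.03 = 0.107748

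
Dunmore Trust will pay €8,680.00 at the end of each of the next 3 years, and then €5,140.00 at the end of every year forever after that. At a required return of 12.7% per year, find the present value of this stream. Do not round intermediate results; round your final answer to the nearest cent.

PV of 3-year annuity: €8,680.00 × [1 − (1+0.127)^−3] / 0.127 = 20599.65827
Perpetuity value at year 3: €5,140.00 / 0.127 = 40472.44094
PV of perpetuity: 40472.44094 / (1+0.127)^3 = 28274.02580
Total PV = 20599.65827 + 28274.02580 = 48873.68406

€48873.68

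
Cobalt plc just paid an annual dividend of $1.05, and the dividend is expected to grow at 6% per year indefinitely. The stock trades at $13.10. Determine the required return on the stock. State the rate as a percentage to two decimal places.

D₁ = $1.05 × 1.06 = $1.1130
P = D₁/(r − g) ⇒ r = D₁/P + g = $1.1130/$13.10 + 0.06 = 0.084962 + 0.06 = 0.144962

14.50%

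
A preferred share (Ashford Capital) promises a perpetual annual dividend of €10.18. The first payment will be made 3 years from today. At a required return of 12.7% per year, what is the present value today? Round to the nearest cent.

Value at end of year 2: C / r = €10.18 / 0.127 = €80.1575
Discount to today: PV = €80.1575 / (1 + 0.127)^2 = €80.1575 / 1.270129 = €63.11

€63.11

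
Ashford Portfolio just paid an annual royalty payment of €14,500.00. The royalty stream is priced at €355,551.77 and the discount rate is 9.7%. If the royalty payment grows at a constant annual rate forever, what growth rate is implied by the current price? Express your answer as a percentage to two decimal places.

5.40%

P = D₀(1+g)/(r−g) ⇒ P(r−g) = D₀(1+g) ⇒ g(P+D₀) = P·r − D₀
g = (P·r − D₀)/(P + D₀) = (€355,551.77×0.097 − €14,500.00) / (€355,551.77 + €14,500.00) = 0.054015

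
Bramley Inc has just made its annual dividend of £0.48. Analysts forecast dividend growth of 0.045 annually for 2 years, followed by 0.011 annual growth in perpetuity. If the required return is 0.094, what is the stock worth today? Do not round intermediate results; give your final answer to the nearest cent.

£6.23

D_1 = 0.50160
D_2 = 0.52417
Terminal value at year 2: TV = D_2×(1+g_2)/(r−g_2) = 0.52994/0.083 = 6.38479
P_0 = D_1/(1+r)^1 + D_2/(1+r)^2 + TV/(1+r)^2
    = 0.45850 + 0.43796 + 5.33473 = 6.23119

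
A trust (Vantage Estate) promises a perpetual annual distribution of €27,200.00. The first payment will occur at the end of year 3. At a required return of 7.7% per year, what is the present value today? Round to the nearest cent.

Value at end of year 2: C / r = €27,200.00 / 0.077 = €353,246.7532
Discount to today: PV = €353,246.7532 / (1 + 0.077)^2 = €353,246.7532 / 1.159929 = €304,541.70

€304541.70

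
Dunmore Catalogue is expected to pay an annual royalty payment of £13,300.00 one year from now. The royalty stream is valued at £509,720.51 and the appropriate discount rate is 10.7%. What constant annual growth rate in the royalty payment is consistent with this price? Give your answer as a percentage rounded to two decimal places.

P = D₁/(r−g) ⇒ g = r − D₁/P = 0.107 − £13,300.00/£509,720.51 = 0.080907

8.09%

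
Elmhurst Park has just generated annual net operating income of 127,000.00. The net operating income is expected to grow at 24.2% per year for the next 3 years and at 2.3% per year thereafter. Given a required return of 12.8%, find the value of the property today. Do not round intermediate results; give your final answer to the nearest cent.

D_1 = 157734.00000
D_2 = 195905.62800
D_3 = 243314.78998
Terminal value at year 3: TV = D_3×(1+g_2)/(r−g_2) = 248911.03015/0.105 = 2370581.23948
P_0 = D_1/(1+r)^1 + D_2/(1+r)^2 + D_3/(1+r)^3 + TV/(1+r)^3
    = 139835.10638 + 153967.37777 + 169527.91063 + 1651686.21502 = 2115016.60981

2115016.61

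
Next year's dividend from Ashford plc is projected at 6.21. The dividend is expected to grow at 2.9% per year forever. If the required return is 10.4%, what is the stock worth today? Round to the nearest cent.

Growing perpetuity: P = D₁ / (r − g) = 6.2100 / (0.104 − 0.029) = 82.80

82.80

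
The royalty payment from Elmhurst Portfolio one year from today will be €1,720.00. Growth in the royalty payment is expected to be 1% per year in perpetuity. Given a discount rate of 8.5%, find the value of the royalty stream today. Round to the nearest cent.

€22933.33

Growing perpetuity: P = D₁ / (r − g) = €1,720.0000 / (0.085 − 0.01) = €22,933.33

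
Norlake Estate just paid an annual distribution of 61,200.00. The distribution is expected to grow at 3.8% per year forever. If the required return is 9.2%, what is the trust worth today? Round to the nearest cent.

D₁ = D₀ × (1 + g) = 61,200.00 × 1.038 = 63,525.6000
Growing perpetuity: P = D₁ / (r − g) = 63,525.6000 / (0.092 − 0.038) = 1,176,400.00

1176400.00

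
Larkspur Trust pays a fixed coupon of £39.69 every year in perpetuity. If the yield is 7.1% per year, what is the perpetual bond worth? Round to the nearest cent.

£559.01

Level perpetuity: PV = C / r = £39.69 / 0.071 = £559.01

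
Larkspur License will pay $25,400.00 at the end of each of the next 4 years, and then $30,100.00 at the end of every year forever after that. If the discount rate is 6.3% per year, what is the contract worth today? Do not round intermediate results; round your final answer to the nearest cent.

$461603.04

PV of 4-year annuity: $25,400.00 × [1 − (1+0.063)^−4] / 0.063 = 87412.42511
Perpetuity value at year 4: $30,100.00 / 0.063 = 477777.77778
PV of perpetuity: 477777.77778 / (1+0.063)^4 = 374190.61259
Total PV = 87412.42511 + 374190.61259 = 461603.03770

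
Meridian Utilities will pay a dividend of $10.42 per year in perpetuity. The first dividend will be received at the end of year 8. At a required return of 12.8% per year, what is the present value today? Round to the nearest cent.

Value at end of year 7: C / r = $10.42 / 0.128 = $81.4063
Discount to today: PV = $81.4063 / (1 + 0.128)^7 = $81.4063 / 2.323612 = $35.03

$35.03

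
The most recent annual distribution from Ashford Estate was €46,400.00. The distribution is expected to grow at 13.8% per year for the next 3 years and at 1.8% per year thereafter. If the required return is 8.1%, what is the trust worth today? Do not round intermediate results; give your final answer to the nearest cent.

D_1 = 52803.20000
D_2 = 60090.04160
D_3 = 68382.46734
Terminal value at year 3: TV = D_3×(1+g_2)/(r−g_2) = 69613.35175/0.063 = 1104973.83735
P_0 = D_1/(1+r)^1 + D_2/(1+r)^2 + D_3/(1+r)^3 + TV/(1+r)^3
    = 48846.62350 + 51422.25489 + 54133.69664 + 874731.79651 = 1029134.37154

€1029134.37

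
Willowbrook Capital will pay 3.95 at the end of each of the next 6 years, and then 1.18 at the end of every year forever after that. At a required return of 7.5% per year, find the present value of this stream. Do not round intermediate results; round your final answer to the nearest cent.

28.74

PV of 6-year annuity: 3.95 × [1 − (1+0.075)^−6] / 0.075 = 18.54069
Perpetuity value at year 6: 1.18 / 0.075 = 15.73333
PV of perpetuity: 15.73333 / (1+0.075)^6 = 10.19459
Total PV = 18.54069 + 10.19459 = 28.73529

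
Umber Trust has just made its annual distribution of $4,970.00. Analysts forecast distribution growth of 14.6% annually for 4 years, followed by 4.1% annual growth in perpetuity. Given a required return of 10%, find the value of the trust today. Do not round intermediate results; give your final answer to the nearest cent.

D_1 = 5695.62000
D_2 = 6527.18052
D_3 = 7480.14888
D_4 = 8572.25061
Terminal value at year 4: TV = D_4×(1+g_2)/(r−g_2) = 8923.71289/0.059 = 151249.37096
P_0 = D_1/(1+r)^1 + D_2/(1+r)^2 + D_3/(1+r)^3 + D_4/(1+r)^4 + TV/(1+r)^4
    = 5177.83636 + 5394.36407 + 5619.94656 + 5854.96251 + 103305.35548 = 125352.46499

$125352.46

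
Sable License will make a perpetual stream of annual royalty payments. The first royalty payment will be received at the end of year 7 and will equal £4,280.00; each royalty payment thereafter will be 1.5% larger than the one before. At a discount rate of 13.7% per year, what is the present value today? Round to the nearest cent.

Value at end of year 6: C₁ / (r − g) = £4,280.00 / (0.137 − 0.015) = £35,081.9672
Discount to today: PV = £35,081.9672 / (1 + 0.137)^6 = £35,081.9672 / 2.160542 = £16,237.57

£16237.57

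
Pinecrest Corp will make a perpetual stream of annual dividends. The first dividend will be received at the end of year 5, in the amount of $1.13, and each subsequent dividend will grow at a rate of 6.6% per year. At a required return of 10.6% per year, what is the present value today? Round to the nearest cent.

$18.88

Value at end of year 4: C₁ / (r − g) = $1.13 / (0.106 − 0.066) = $28.2500
Discount to today: PV = $28.2500 / (1 + 0.106)^4 = $28.2500 / 1.496306 = $18.88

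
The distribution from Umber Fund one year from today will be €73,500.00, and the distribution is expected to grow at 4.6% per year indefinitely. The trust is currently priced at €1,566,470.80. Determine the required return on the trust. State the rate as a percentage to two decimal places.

9.29%

P = D₁/(r − g) ⇒ r = D₁/P + g = €73,500.0000/€1,566,470.80 + 0.046 = 0.046921 + 0.046 = 0.092921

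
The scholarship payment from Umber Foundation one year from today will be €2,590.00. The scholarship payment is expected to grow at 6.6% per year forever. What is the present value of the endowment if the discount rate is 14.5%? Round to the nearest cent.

€32784.81

Growing perpetuity: P = D₁ / (r − g) = €2,590.0000 / (0.145 − 0.066) = €32,784.81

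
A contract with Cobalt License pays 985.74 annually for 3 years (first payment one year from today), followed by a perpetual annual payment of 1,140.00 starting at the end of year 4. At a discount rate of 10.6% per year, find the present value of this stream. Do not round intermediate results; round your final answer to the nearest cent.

10375.11

PV of 3-year annuity: 985.74 × [1 − (1+0.106)^−3] / 0.106 = 2425.72510
Perpetuity value at year 3: 1,140.00 / 0.106 = 10754.71698
PV of perpetuity: 10754.71698 / (1+0.106)^3 = 7949.38636
Total PV = 2425.72510 + 7949.38636 = 10375.11145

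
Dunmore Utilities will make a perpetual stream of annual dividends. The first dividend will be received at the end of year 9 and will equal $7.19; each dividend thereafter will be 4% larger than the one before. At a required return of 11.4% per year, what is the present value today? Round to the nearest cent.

Value at end of year 8: C₁ / (r − g) = $7.19 / (0.114 − 0.04) = $97.1622
Discount to today: PV = $97.1622 / (1 + 0.114)^8 = $97.1622 / 2.371819 = $40.97

$40.97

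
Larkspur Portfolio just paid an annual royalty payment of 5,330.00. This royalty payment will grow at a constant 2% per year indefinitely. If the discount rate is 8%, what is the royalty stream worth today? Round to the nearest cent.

D₁ = D₀ × (1 + g) = 5,330.00 × 1.02 = 5,436.6000
Growing perpetuity: P = D₁ / (r − g) = 5,436.6000 / (0.08 − 0.02) = 90,610.00

90610.00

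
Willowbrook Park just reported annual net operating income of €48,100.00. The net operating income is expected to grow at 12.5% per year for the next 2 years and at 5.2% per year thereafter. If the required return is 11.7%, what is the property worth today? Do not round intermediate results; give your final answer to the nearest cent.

D_1 = 54112.50000
D_2 = 60876.56250
Terminal value at year 2: TV = D_2×(1+g_2)/(r−g_2) = 64042.14375/0.065 = 985263.75000
P_0 = D_1/(1+r)^1 + D_2/(1+r)^2 + TV/(1+r)^2
    = 48444.49418 + 48791.45564 + 789670.94364 = 886906.89346

€886906.89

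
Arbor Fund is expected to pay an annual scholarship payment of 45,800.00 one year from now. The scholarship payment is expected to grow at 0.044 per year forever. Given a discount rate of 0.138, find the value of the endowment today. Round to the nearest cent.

Growing perpetuity: P = D₁ / (r − g) = 45,800.0000 / (0.138 − 0.044) = 487,234.04

487234.04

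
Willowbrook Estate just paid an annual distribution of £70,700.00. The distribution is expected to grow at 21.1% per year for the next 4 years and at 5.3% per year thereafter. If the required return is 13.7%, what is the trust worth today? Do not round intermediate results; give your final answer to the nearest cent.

D_1 = 85617.70000
D_2 = 103683.03470
D_3 = 125560.15502
D_4 = 152053.34773
Terminal value at year 4: TV = D_4×(1+g_2)/(r−g_2) = 160112.17516/0.084 = 1906097.32335
P_0 = D_1/(1+r)^1 + D_2/(1+r)^2 + D_3/(1+r)^3 + D_4/(1+r)^4 + TV/(1+r)^4
    = 75301.40721 + 80202.29036 + 85422.14039 + 90981.71681 + 1140520.80711 = 1472428.36187

£1472428.36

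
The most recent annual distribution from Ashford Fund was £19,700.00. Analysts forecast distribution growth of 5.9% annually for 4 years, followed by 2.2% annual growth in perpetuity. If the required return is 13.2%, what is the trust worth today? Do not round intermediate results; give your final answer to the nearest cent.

D_1 = 20862.30000
D_2 = 22093.17570
D_3 = 23396.67307
D_4 = 24777.07678
Terminal value at year 4: TV = D_4×(1+g_2)/(r−g_2) = 25322.17247/0.11 = 230201.56788
P_0 = D_1/(1+r)^1 + D_2/(1+r)^2 + D_3/(1+r)^3 + D_4/(1+r)^4 + TV/(1+r)^4
    = 18429.59364 + 17241.11278 + 16129.27423 + 15089.13552 + 140191.78641 = 207080.90258

£207080.90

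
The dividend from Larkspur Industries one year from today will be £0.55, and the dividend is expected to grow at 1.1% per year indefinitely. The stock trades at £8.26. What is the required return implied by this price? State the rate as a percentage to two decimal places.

P = D₁/(r − g) ⇒ r = D₁/P + g = £0.5500/£8.26 + 0.011 = 0.066586 + 0.011 = 0.077586

7.76%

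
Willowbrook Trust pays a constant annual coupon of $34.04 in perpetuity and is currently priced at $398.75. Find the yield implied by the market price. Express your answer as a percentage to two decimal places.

P = C/r ⇒ r = C/P = $34.04/$398.75 = 0.085367

8.54%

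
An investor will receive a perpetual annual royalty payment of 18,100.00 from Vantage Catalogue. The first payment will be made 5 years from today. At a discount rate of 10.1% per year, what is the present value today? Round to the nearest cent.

121957.33

Value at end of year 4: C / r = 18,100.00 / 0.101 = 179,207.9208
Discount to today: PV = 179,207.9208 / (1 + 0.101)^4 = 179,207.9208 / 1.469431 = 121,957.33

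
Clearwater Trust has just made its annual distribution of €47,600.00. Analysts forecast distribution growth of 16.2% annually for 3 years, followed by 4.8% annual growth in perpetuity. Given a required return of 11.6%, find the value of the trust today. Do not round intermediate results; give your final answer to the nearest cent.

D_1 = 55311.20000
D_2 = 64271.61440
D_3 = 74683.61593
Terminal value at year 3: TV = D_3×(1+g_2)/(r−g_2) = 78268.42950/0.068 = 1151006.31614
P_0 = D_1/(1+r)^1 + D_2/(1+r)^2 + D_3/(1+r)^3 + TV/(1+r)^3
    = 49562.00717 + 51604.88560 + 53731.96870 + 828104.45876 = 983003.32023

€983003.32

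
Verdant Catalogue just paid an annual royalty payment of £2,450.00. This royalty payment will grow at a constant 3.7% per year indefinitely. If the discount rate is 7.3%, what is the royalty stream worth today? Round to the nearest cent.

£70573.61

D₁ = D₀ × (1 + g) = £2,450.00 × 1.037 = £2,540.6500
Growing perpetuity: P = D₁ / (r − g) = £2,540.6500 / (0.073 − 0.037) = £70,573.61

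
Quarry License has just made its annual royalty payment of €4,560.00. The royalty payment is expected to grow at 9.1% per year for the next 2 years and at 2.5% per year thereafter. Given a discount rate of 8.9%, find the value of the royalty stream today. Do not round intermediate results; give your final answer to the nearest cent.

D_1 = 4974.96000
D_2 = 5427.68136
Terminal value at year 2: TV = D_2×(1+g_2)/(r−g_2) = 5563.37339/0.064 = 86927.70928
P_0 = D_1/(1+r)^1 + D_2/(1+r)^2 + TV/(1+r)^2
    = 4568.37466 + 4576.76469 + 73299.74702 = 82444.88636

€82444.89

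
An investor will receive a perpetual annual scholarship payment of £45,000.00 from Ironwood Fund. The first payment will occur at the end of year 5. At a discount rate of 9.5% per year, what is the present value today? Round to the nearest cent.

Value at end of year 4: C / r = £45,000.00 / 0.095 = £473,684.2105
Discount to today: PV = £473,684.2105 / (1 + 0.095)^4 = £473,684.2105 / 1.437661 = £329,482.56

£329482.56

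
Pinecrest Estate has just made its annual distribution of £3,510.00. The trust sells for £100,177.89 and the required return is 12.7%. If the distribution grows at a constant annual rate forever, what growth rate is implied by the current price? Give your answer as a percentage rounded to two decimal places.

8.88%

P = D₀(1+g)/(r−g) ⇒ P(r−g) = D₀(1+g) ⇒ g(P+D₀) = P·r − D₀
g = (P·r − D₀)/(P + D₀) = (£100,177.89×0.127 − £3,510.00) / (£100,177.89 + £3,510.00) = 0.088849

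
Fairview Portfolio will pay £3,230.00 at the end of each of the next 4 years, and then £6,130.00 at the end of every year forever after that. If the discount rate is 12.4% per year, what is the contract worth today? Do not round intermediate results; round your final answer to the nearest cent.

PV of 4-year annuity: £3,230.00 × [1 − (1+0.124)^−4] / 0.124 = 9728.55853
Perpetuity value at year 4: £6,130.00 / 0.124 = 49435.48387
PV of perpetuity: 49435.48387 / (1+0.124)^4 = 30972.30622
Total PV = 9728.55853 + 30972.30622 = 40700.86475

£40700.86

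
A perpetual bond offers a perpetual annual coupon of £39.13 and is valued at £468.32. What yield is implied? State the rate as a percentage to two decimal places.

P = C/r ⇒ r = C/P = £39.13/£468.32 = 0.083554

8.36%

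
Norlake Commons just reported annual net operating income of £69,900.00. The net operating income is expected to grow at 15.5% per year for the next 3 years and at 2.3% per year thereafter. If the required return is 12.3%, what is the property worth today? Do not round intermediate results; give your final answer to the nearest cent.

£999843.48

D_1 = 80734.50000
D_2 = 93248.34750
D_3 = 107701.84136
Terminal value at year 3: TV = D_3×(1+g_2)/(r−g_2) = 110178.98371/0.1 = 1101789.83714
P_0 = D_1/(1+r)^1 + D_2/(1+r)^2 + D_3/(1+r)^3 + TV/(1+r)^3
    = 71891.80766 + 73940.37208 + 76047.31055 + 777963.98696 = 999843.47725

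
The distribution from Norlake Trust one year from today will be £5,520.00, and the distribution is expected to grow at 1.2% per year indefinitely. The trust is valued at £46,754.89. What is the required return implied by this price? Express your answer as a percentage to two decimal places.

13.01%

P = D₁/(r − g) ⇒ r = D₁/P + g = £5,520.0000/£46,754.89 + 0.012 = 0.118063 + 0.012 = 0.130063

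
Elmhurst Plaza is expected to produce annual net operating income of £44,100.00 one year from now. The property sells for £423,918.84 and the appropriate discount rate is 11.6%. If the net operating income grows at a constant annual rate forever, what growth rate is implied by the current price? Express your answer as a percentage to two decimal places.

P = D₁/(r−g) ⇒ g = r − D₁/P = 0.116 − £44,100.00/£423,918.84 = 0.011971

1.20%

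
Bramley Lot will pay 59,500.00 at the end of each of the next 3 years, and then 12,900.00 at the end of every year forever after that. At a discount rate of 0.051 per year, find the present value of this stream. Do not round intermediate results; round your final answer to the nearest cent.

PV of 3-year annuity: 59,500.00 × [1 − (1+0.051)^−3] / 0.051 = 161730.11772
Perpetuity value at year 3: 12,900.00 / 0.051 = 252941.17647
PV of perpetuity: 252941.17647 / (1+0.051)^3 = 217876.99969
Total PV = 161730.11772 + 217876.99969 = 379607.11741

379607.12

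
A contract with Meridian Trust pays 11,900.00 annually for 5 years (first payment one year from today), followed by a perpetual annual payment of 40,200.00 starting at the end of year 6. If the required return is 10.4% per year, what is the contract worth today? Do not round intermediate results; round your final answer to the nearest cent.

PV of 5-year annuity: 11,900.00 × [1 − (1+0.104)^−5] / 0.104 = 44653.15208
Perpetuity value at year 5: 40,200.00 / 0.104 = 386538.46154
PV of perpetuity: 386538.46154 / (1+0.104)^5 = 235693.35954
Total PV = 44653.15208 + 235693.35954 = 280346.51162

280346.51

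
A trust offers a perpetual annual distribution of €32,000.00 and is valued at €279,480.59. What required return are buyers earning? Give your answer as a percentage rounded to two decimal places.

P = C/r ⇒ r = C/P = €32,000.00/€279,480.59 = 0.114498

11.45%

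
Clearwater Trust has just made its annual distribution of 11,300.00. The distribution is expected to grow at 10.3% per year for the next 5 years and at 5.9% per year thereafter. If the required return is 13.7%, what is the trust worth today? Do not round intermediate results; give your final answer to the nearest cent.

183441.04

D_1 = 12463.90000
D_2 = 13747.68170
D_3 = 15163.69292
D_4 = 16725.55329
D_5 = 18448.28527
Terminal value at year 5: TV = D_5×(1+g_2)/(r−g_2) = 19536.73410/0.078 = 250470.95006
P_0 = D_1/(1+r)^1 + D_2/(1+r)^2 + D_3/(1+r)^3 + D_4/(1+r)^4 + D_5/(1+r)^5 + TV/(1+r)^5
    = 10962.09323 + 10634.29097 + 10316.29106 + 10007.80039 + 9708.53459 + 131812.02731 = 183441.03754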